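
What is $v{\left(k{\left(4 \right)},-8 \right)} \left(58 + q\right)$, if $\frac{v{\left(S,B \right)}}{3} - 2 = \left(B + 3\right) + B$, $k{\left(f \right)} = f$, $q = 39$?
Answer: $-3201$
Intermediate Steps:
$v{\left(S,B \right)} = 15 + 6 B$ ($v{\left(S,B \right)} = 6 + 3 \left(\left(B + 3\right) + B\right) = 6 + 3 \left(\left(3 + B\right) + B\right) = 6 + 3 \left(3 + 2 B\right) = 6 + \left(9 + 6 B\right) = 15 + 6 B$)
$v{\left(k{\left(4 \right)},-8 \right)} \left(58 + q\right) = \left(15 + 6 \left(-8\right)\right) \left(58 + 39\right) = \left(15 - 48\right) 97 = \left(-33\right) 97 = -3201$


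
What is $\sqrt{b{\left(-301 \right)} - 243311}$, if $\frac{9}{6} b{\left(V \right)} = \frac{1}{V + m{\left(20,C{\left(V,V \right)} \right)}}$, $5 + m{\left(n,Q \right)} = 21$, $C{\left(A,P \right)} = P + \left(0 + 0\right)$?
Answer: $\frac{i \sqrt{19762936165}}{285} \approx 493.27 i$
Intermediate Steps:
$C{\left(A,P \right)} = P$ ($C{\left(A,P \right)} = P + 0 = P$)
$m{\left(n,Q \right)} = 16$ ($m{\left(n,Q \right)} = -5 + 21 = 16$)
$b{\left(V \right)} = \frac{2}{3 \left(16 + V\right)}$ ($b{\left(V \right)} = \frac{2}{3 \left(V + 16\right)} = \frac{2}{3 \left(16 + V\right)}$)
$\sqrt{b{\left(-301 \right)} - 243311} = \sqrt{\frac{2}{3 \left(16 - 301\right)} - 243311} = \sqrt{\frac{2}{3 \left(-285\right)} - 243311} = \sqrt{\frac{2}{3} \left(- \frac{1}{285}\right) - 243311} = \sqrt{- \frac{2}{855} - 243311} = \sqrt{- \frac{208030907}{855}} = \frac{i \sqrt{19762936165}}{285}$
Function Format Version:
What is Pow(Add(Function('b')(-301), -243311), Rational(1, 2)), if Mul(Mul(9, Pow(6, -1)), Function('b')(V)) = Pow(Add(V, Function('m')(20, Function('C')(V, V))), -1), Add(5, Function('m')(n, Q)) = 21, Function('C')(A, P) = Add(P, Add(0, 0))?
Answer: Mul(Rational(1, 285), I, Pow(19762936165, Rational(1, 2))) ≈ Mul(493.27, I)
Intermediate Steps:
Function('C')(A, P) = P (Function('C')(A, P) = Add(P, 0) = P)
Function('m')(n, Q) = 16 (Function('m')(n, Q) = Add(-5, 21) = 16)
Function('b')(V) = Mul(Rational(2, 3), Pow(Add(16, V), -1)) (Function('b')(V) = Mul(Rational(2, 3), Pow(Add(V, 16), -1)) = Mul(Rational(2, 3), Pow(Add(16, V), -1)))
Pow(Add(Function('b')(-301), -243311), Rational(1, 2)) = Pow(Add(Mul(Rational(2, 3), Pow(Add(16, -301), -1)), -243311), Rational(1, 2)) = Pow(Add(Mul(Rational(2, 3), Pow(-285, -1)), -243311), Rational(1, 2)) = Pow(Add(Mul(Rational(2, 3), Rational(-1, 285)), -243311), Rational(1, 2)) = Pow(Add(Rational(-2, 855), -243311), Rational(1, 2)) = Pow(Rational(-208030907, 855), Rational(1, 2)) = Mul(Rational(1, 285), I, Pow(19762936165, Rational(1, 2)))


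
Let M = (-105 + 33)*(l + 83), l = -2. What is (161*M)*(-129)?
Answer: 121124808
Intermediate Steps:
M = -5832 (M = (-105 + 33)*(-2 + 83) = -72*81 = -5832)
(161*M)*(-129) = (161*(-5832))*(-129) = -938952*(-129) = 121124808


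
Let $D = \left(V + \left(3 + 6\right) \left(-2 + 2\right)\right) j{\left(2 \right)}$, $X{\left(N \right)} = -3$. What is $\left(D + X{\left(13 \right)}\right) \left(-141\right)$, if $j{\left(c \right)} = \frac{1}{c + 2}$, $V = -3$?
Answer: $\frac{2115}{4} \approx 528.75$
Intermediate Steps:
$j{\left(c \right)} = \frac{1}{2 + c}$
$D = - \frac{3}{4}$ ($D = \frac{-3 + \left(3 + 6\right) \left(-2 + 2\right)}{2 + 2} = \frac{-3 + 9 \cdot 0}{4} = \left(-3 + 0\right) \frac{1}{4} = \left(-3\right) \frac{1}{4} = - \frac{3}{4} \approx -0.75$)
$\left(D + X{\left(13 \right)}\right) \left(-141\right) = \left(- \frac{3}{4} - 3\right) \left(-141\right) = \left(- \frac{15}{4}\right) \left(-141\right) = \frac{2115}{4}$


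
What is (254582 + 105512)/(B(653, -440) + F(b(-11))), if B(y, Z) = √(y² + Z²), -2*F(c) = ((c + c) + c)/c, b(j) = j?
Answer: 2160564/2480027 + 1440376*√620009/2480027 ≈ 458.19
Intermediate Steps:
F(c) = -3/2 (F(c) = -((c + c) + c)/(2*c) = -(2*c + c)/(2*c) = -3*c/(2*c) = -½*3 = -3/2)
B(y, Z) = √(Z² + y²)
(254582 + 105512)/(B(653, -440) + F(b(-11))) = (254582 + 105512)/(√((-440)² + 653²) - 3/2) = 360094/(√(193600 + 426409) - 3/2) = 360094/(√620009 - 3/2) = 360094/(-3/2 + √620009)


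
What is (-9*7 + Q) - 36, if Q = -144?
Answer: -243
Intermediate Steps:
(-9*7 + Q) - 36 = (-9*7 - 144) - 36 = (-63 - 144) - 36 = -207 - 36 = -243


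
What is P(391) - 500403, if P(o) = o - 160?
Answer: -500172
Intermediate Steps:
P(o) = -160 + o
P(391) - 500403 = (-160 + 391) - 500403 = 231 - 500403 = -500172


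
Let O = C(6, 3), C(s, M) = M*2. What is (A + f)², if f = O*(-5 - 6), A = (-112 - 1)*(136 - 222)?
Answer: 93161104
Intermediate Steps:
C(s, M) = 2*M
O = 6 (O = 2*3 = 6)
A = 9718 (A = -113*(-86) = 9718)
f = -66 (f = 6*(-5 - 6) = 6*(-11) = -66)
(A + f)² = (9718 - 66)² = 9652² = 93161104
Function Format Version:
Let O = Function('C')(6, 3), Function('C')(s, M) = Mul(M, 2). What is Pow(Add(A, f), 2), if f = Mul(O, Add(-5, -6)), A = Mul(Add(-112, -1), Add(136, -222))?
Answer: 93161104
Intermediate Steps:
Function('C')(s, M) = Mul(2, M)
O = 6 (O = Mul(2, 3) = 6)
A = 9718 (A = Mul(-113, -86) = 9718)
f = -66 (f = Mul(6, Add(-5, -6)) = Mul(6, -11) = -66)
Pow(Add(A, f), 2) = Pow(Add(9718, -66), 2) = Pow(9652, 2) = 93161104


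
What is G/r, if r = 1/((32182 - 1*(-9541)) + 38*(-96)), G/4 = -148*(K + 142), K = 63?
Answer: -4620782000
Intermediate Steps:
G = -121360 (G = 4*(-148*(63 + 142)) = 4*(-148*205) = 4*(-30340) = -121360)
r = 1/38075 (r = 1/((32182 + 9541) - 3648) = 1/(41723 - 3648) = 1/38075 ≈ 2.6264e-5)
G/r = -121360/1/38075 = -121360*38075 = -4620782000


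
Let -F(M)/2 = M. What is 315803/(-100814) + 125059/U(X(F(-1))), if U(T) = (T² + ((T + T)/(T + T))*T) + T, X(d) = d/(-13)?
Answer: -1065358062469/2419536 ≈ -4.4032e+5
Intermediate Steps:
F(M) = -2*M
X(d) = -d/13 (X(d) = d*(-1/13) = -d/13)
U(T) = T² + 2*T (U(T) = (T² + ((2*T)/((2*T)))*T) + T = (T² + ((2*T)*(1/(2*T)))*T) + T = (T² + 1*T) + T = (T² + T) + T = (T + T²) + T = T² + 2*T)
315803/(-100814) + 125059/U(X(F(-1))) = 315803/(-100814) + 125059/(((-(-2)*(-1)/13)*(2 - (-2)*(-1)/13))) = 315803*(-1/100814) + 125059/(((-1/13*2)*(2 - 1/13*2))) = -315803/100814 + 125059/((-2*(2 - 2/13)/13)) = -315803/100814 + 125059/((-2/13*24/13)) = -315803/100814 + 125059/(-48/169) = -315803/100814 + 125059*(-169/48) = -315803/100814 - 21134971/48 = -1065358062469/2419536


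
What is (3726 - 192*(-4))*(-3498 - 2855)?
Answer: -28550382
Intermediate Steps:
(3726 - 192*(-4))*(-3498 - 2855) = (3726 + 768)*(-6353) = 4494*(-6353) = -28550382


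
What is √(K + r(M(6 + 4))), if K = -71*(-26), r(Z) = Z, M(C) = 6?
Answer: 2*√463 ≈ 43.035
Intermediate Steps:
K = 1846
√(K + r(M(6 + 4))) = √(1846 + 6) = √1852 = 2*√463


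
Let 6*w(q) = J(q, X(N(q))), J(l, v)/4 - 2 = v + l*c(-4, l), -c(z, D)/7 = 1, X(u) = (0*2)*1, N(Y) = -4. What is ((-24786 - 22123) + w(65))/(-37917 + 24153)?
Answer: 15737/4588 ≈ 3.4300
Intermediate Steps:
X(u) = 0 (X(u) = 0*1 = 0)
c(z, D) = -7 (c(z, D) = -7*1 = -7)
J(l, v) = 8 - 28*l + 4*v (J(l, v) = 8 + 4*(v + l*(-7)) = 8 + 4*(v - 7*l) = 8 + (-28*l + 4*v) = 8 - 28*l + 4*v)
w(q) = 4/3 - 14*q/3 (w(q) = (8 - 28*q + 4*0)/6 = (8 - 28*q + 0)/6 = (8 - 28*q)/6 = 4/3 - 14*q/3)
((-24786 - 22123) + w(65))/(-37917 + 24153) = ((-24786 - 22123) + (4/3 - 14/3*65))/(-37917 + 24153) = (-46909 + (4/3 - 910/3))/(-13764) = (-46909 - 302)*(-1/13764) = -47211*(-1/13764) = 15737/4588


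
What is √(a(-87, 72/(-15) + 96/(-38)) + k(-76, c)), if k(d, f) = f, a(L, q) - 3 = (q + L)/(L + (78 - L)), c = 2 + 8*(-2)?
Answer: I*√74487790/2470 ≈ 3.4942*I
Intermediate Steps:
c = -14 (c = 2 - 16 = -14)
a(L, q) = 3 + L/78 + q/78 (a(L, q) = 3 + (q + L)/(L + (78 - L)) = 3 + (L + q)/78 = 3 + (L + q)*(1/78) = 3 + (L/78 + q/78) = 3 + L/78 + q/78)
√(a(-87, 72/(-15) + 96/(-38)) + k(-76, c)) = √((3 + (1/78)*(-87) + (72/(-15) + 96/(-38))/78) - 14) = √((3 - 29/26 + (72*(-1/15) + 96*(-1/38))/78) - 14) = √((3 - 29/26 + (-24/5 - 48/19)/78) - 14) = √((3 - 29/26 + (1/78)*(-696/95)) - 14) = √((3 - 29/26 - 116/1235) - 14) = √(4423/2470 - 14) = √(-30157/2470) = I*√74487790/2470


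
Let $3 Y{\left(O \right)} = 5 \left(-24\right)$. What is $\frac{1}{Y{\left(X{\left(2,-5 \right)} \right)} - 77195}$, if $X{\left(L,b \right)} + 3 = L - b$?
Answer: $- \frac{1}{77235} \approx -1.2947 \cdot 10^{-5}$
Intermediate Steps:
$X{\left(L,b \right)} = -3 + L - b$ ($X{\left(L,b \right)} = -3 + \left(L - b\right) = -3 + L - b$)
$Y{\left(O \right)} = -40$ ($Y{\left(O \right)} = \frac{5 \left(-24\right)}{3} = \frac{1}{3} \left(-120\right) = -40$)
$\frac{1}{Y{\left(X{\left(2,-5 \right)} \right)} - 77195} = \frac{1}{-40 - 77195} = \frac{1}{-77235} = - \frac{1}{77235}$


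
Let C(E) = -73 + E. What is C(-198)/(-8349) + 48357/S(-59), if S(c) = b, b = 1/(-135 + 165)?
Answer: 12111978061/8349 ≈ 1.4507e+6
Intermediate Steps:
b = 1/30 ≈ 0.033333
S(c) = 1/30
C(-198)/(-8349) + 48357/S(-59) = (-73 - 198)/(-8349) + 48357/(1/30) = -271*(-1/8349) + 48357*30 = 271/8349 + 1450710 = 12111978061/8349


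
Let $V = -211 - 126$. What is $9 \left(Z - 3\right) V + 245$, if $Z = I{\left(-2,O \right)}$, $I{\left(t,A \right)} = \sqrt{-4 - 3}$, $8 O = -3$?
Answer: $9344 - 3033 i \sqrt{7} \approx 9344.0 - 8024.6 i$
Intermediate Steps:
$O = - \frac{3}{8}$ ($O = \frac{1}{8} \left(-3\right) = - \frac{3}{8} \approx -0.375$)
$V = -337$ ($V = -211 - 126 = -337$)
$I{\left(t,A \right)} = i \sqrt{7}$ ($I{\left(t,A \right)} = \sqrt{-7} = i \sqrt{7}$)
$Z = i \sqrt{7} \approx 2.6458 i$
$9 \left(Z - 3\right) V + 245 = 9 \left(i \sqrt{7} - 3\right) \left(-337\right) + 245 = 9 \left(-3 + i \sqrt{7}\right) \left(-337\right) + 245 = \left(-27 + 9 i \sqrt{7}\right) \left(-337\right) + 245 = \left(9099 - 3033 i \sqrt{7}\right) + 245 = 9344 - 3033 i \sqrt{7}$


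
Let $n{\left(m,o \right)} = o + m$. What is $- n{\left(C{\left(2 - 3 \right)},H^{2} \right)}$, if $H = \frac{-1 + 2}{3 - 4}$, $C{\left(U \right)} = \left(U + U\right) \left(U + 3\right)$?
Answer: $3$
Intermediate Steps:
$C{\left(U \right)} = 2 U \left(3 + U\right)$
$H = -1$ ($H = 1 \frac{1}{-1} = 1 \left(-1\right) = -1$)
$n{\left(m,o \right)} = m + o$
$- n{\left(C{\left(2 - 3 \right)},H^{2} \right)} = - (2 \left(2 - 3\right) \left(3 + \left(2 - 3\right)\right) + \left(-1\right)^{2}) = - (2 \left(-1\right) \left(3 - 1\right) + 1) = - (2 \left(-1\right) 2 + 1) = - (-4 + 1) = \left(-1\right) \left(-3\right) = 3$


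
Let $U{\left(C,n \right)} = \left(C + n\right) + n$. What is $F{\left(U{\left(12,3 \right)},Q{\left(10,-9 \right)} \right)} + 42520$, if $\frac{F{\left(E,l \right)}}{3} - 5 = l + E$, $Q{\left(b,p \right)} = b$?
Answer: $42619$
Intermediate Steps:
$U{\left(C,n \right)} = C + 2 n$
$F{\left(E,l \right)} = 15 + 3 E + 3 l$ ($F{\left(E,l \right)} = 15 + 3 \left(l + E\right) = 15 + 3 \left(E + l\right) = 15 + \left(3 E + 3 l\right) = 15 + 3 E + 3 l$)
$F{\left(U{\left(12,3 \right)},Q{\left(10,-9 \right)} \right)} + 42520 = \left(15 + 3 \left(12 + 2 \cdot 3\right) + 3 \cdot 10\right) + 42520 = \left(15 + 3 \left(12 + 6\right) + 30\right) + 42520 = \left(15 + 3 \cdot 18 + 30\right) + 42520 = \left(15 + 54 + 30\right) + 42520 = 99 + 42520 = 42619$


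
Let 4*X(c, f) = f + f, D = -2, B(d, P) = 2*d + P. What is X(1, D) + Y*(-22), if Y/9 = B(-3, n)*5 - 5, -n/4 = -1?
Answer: 2969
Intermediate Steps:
n = 4 (n = -4*(-1) = 4)
B(d, P) = P + 2*d
X(c, f) = f/2 (X(c, f) = (f + f)/4 = (2*f)/4 = f/2)
Y = -135 (Y = 9*((4 + 2*(-3))*5 - 5) = 9*((4 - 6)*5 - 5) = 9*(-2*5 - 5) = 9*(-10 - 5) = 9*(-15) = -135)
X(1, D) + Y*(-22) = (1/2)*(-2) - 135*(-22) = -1 + 2970 = 2969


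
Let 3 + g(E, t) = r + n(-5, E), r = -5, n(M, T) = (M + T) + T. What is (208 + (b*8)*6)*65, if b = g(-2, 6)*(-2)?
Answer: 119600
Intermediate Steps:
n(M, T) = M + 2*T
g(E, t) = -13 + 2*E (g(E, t) = -3 + (-5 + (-5 + 2*E)) = -3 + (-10 + 2*E) = -13 + 2*E)
b = 34 (b = (-13 + 2*(-2))*(-2) = (-13 - 4)*(-2) = -17*(-2) = 34)
(208 + (b*8)*6)*65 = (208 + (34*8)*6)*65 = (208 + 272*6)*65 = (208 + 1632)*65 = 1840*65 = 119600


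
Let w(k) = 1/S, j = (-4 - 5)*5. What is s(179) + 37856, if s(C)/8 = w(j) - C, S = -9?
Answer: 327808/9 ≈ 36423.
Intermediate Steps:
j = -45 (j = -9*5 = -45)
w(k) = -1/9 (w(k) = 1/(-9) = -1/9)
s(C) = -8/9 - 8*C (s(C) = 8*(-1/9 - C) = -8/9 - 8*C)
s(179) + 37856 = (-8/9 - 8*179) + 37856 = (-8/9 - 1432) + 37856 = -12896/9 + 37856 = 327808/9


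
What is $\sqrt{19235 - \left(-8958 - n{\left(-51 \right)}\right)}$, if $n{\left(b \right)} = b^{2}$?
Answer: $\sqrt{30794} \approx 175.48$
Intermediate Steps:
$\sqrt{19235 - \left(-8958 - n{\left(-51 \right)}\right)} = \sqrt{19235 + \left(\left(\left(-51\right)^{2} + \left(19 - -700\right)\right) - -8239\right)} = \sqrt{19235 + \left(\left(2601 + \left(19 + 700\right)\right) + 8239\right)} = \sqrt{19235 + \left(\left(2601 + 719\right) + 8239\right)} = \sqrt{19235 + \left(3320 + 8239\right)} = \sqrt{19235 + 11559} = \sqrt{30794}$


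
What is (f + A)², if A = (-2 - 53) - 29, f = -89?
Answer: 29929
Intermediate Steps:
A = -84 (A = -55 - 29 = -84)
(f + A)² = (-89 - 84)² = (-173)² = 29929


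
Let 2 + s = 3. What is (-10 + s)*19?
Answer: -171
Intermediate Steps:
s = 1 (s = -2 + 3 = 1)
(-10 + s)*19 = (-10 + 1)*19 = -9*19 = -171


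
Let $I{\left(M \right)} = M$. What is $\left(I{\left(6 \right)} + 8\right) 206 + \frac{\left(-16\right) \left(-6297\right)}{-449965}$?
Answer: $\frac{1297598308}{449965} \approx 2883.8$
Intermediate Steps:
$\left(I{\left(6 \right)} + 8\right) 206 + \frac{\left(-16\right) \left(-6297\right)}{-449965} = \left(6 + 8\right) 206 + \frac{\left(-16\right) \left(-6297\right)}{-449965} = 14 \cdot 206 + 100752 \left(- \frac{1}{449965}\right) = 2884 - \frac{100752}{449965} = \frac{1297598308}{449965}$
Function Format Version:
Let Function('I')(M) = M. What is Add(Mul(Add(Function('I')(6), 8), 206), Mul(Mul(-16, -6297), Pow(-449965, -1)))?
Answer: Rational(1297598308, 449965) ≈ 2883.8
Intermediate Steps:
Add(Mul(Add(Function('I')(6), 8), 206), Mul(Mul(-16, -6297), Pow(-449965, -1))) = Add(Mul(Add(6, 8), 206), Mul(Mul(-16, -6297), Pow(-449965, -1))) = Add(Mul(14, 206), Mul(100752, Rational(-1, 449965))) = Add(2884, Rational(-100752, 449965)) = Rational(1297598308, 449965)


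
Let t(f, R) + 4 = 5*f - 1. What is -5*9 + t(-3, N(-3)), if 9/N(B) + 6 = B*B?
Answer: -65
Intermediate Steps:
N(B) = 9/(-6 + B²) (N(B) = 9/(-6 + B*B) = 9/(-6 + B²))
t(f, R) = -5 + 5*f (t(f, R) = -4 + (5*f - 1) = -4 + (-1 + 5*f) = -5 + 5*f)
-5*9 + t(-3, N(-3)) = -5*9 + (-5 + 5*(-3)) = -45 + (-5 - 15) = -45 - 20 = -65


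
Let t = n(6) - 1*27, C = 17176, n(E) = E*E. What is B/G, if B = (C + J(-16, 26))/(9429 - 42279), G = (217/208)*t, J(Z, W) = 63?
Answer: -1792856/32078025 ≈ -0.055890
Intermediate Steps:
n(E) = E²
t = 9 (t = 6² - 1*27 = 36 - 27 = 9)
G = 1953/208 (G = (217/208)*9 = 1953/208 ≈ 9.3894)
B = -17239/32850 (B = (17176 + 63)/(9429 - 42279) = 17239/(-32850) = 17239*(-1/32850) = -17239/32850 ≈ -0.52478)
B/G = -17239/(32850*1953/208) = -17239/32850*208/1953 = -1792856/32078025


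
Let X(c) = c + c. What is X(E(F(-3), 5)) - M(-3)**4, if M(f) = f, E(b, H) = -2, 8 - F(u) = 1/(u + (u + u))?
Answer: -85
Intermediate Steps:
F(u) = 8 - 1/(3*u) (F(u) = 8 - 1/(u + (u + u)) = 8 - 1/(u + 2*u) = 8 - 1/(3*u))
X(c) = 2*c
X(E(F(-3), 5)) - M(-3)**4 = 2*(-2) - 1*(-3)**4 = -4 - 1*81 = -4 - 81 = -85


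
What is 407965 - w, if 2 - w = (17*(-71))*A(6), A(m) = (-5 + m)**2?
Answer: 406756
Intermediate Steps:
w = 1209 (w = 2 - 17*(-71)*(-5 + 6)**2 = 2 - (-1207)*1**2 = 2 - (-1207) = 2 - 1*(-1207) = 2 + 1207 = 1209)
407965 - w = 407965 - 1*1209 = 407965 - 1209 = 406756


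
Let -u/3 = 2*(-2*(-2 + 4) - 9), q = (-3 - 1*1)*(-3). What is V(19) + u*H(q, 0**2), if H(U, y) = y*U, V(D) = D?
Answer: 19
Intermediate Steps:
q = 12 (q = (-3 - 1)*(-3) = -4*(-3) = 12)
H(U, y) = U*y
u = 78 (u = -6*(-2*(-2 + 4) - 9) = -6*(-2*2 - 9) = -6*(-4 - 9) = -6*(-13) = -3*(-26) = 78)
V(19) + u*H(q, 0**2) = 19 + 78*(12*0**2) = 19 + 78*(12*0) = 19 + 78*0 = 19 + 0 = 19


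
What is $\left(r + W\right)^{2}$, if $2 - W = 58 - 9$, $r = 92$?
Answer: $2025$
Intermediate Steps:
$W = -47$ ($W = 2 - \left(58 - 9\right) = 2 - 49 = -47$)
$\left(r + W\right)^{2} = \left(92 - 47\right)^{2} = 45^{2} = 2025$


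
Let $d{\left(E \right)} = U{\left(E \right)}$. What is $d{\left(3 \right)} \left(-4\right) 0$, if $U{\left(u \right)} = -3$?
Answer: $0$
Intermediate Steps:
$d{\left(E \right)} = -3$
$d{\left(3 \right)} \left(-4\right) 0 = \left(-3\right) \left(-4\right) 0 = 12 \cdot 0 = 0$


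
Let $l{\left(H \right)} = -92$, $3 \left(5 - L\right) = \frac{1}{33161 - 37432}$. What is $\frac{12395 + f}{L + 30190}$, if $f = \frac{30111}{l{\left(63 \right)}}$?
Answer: $\frac{14225364177}{35593745312} \approx 0.39966$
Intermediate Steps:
$L = \frac{64066}{12813}$ ($L = 5 - \frac{1}{3 \left(33161 - 37432\right)} = 5 - \frac{1}{3 \left(-4271\right)} = 5 - - \frac{1}{12813} = 5 + \frac{1}{12813} = \frac{64066}{12813} \approx 5.0001$)
$f = - \frac{30111}{92}$ ($f = \frac{30111}{-92} = 30111 \left(- \frac{1}{92}\right) = - \frac{30111}{92} \approx -327.29$)
$\frac{12395 + f}{L + 30190} = \frac{12395 - \frac{30111}{92}}{\frac{64066}{12813} + 30190} = \frac{1110229}{92 \cdot \frac{386888536}{12813}} = \frac{1110229}{92} \cdot \frac{12813}{386888536} = \frac{14225364177}{35593745312}$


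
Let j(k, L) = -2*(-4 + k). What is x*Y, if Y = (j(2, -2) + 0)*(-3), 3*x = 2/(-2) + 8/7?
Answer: -4/7 ≈ -0.57143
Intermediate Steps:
j(k, L) = 8 - 2*k
x = 1/21 (x = (2/(-2) + 8/7)/3 = (2*(-1/2) + 8*(1/7))/3 = (-1 + 8/7)/3 = (1/3)*(1/7) = 1/21 ≈ 0.047619)
Y = -12 (Y = ((8 - 2*2) + 0)*(-3) = ((8 - 4) + 0)*(-3) = (4 + 0)*(-3) = 4*(-3) = -12)
x*Y = (1/21)*(-12) = -4/7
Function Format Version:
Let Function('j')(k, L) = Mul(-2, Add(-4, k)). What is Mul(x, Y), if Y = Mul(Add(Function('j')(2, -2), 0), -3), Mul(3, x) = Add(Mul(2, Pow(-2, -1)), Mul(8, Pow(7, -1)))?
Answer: Rational(-4, 7) ≈ -0.57143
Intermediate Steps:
Function('j')(k, L) = Add(8, Mul(-2, k))
x = Rational(1, 21) (x = Mul(Rational(1, 3), Add(Mul(2, Pow(-2, -1)), Mul(8, Pow(7, -1)))) = Mul(Rational(1, 3), Add(Mul(2, Rational(-1, 2)), Mul(8, Rational(1, 7)))) = Mul(Rational(1, 3), Add(-1, Rational(8, 7))) = Mul(Rational(1, 3), Rational(1, 7)) = Rational(1, 21) ≈ 0.047619)
Y = -12 (Y = Mul(Add(Add(8, Mul(-2, 2)), 0), -3) = Mul(Add(Add(8, -4), 0), -3) = Mul(Add(4, 0), -3) = Mul(4, -3) = -12)
Mul(x, Y) = Mul(Rational(1, 21), -12) = Rational(-4, 7)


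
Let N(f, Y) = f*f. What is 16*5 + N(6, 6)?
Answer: 116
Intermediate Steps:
N(f, Y) = f²
16*5 + N(6, 6) = 16*5 + 6² = 80 + 36 = 116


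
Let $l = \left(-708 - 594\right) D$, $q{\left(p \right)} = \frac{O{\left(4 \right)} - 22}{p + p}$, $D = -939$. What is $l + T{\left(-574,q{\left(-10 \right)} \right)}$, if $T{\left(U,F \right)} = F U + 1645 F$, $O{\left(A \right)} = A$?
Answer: $\frac{12235419}{10} \approx 1.2235 \cdot 10^{6}$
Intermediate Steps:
$q{\left(p \right)} = - \frac{9}{p}$ ($q{\left(p \right)} = \frac{4 - 22}{p + p} = - \frac{18}{2 p} = - 18 \frac{1}{2 p} = - \frac{9}{p}$)
$T{\left(U,F \right)} = 1645 F + F U$
$l = 1222578$ ($l = \left(-708 - 594\right) \left(-939\right) = \left(-1302\right) \left(-939\right) = 1222578$)
$l + T{\left(-574,q{\left(-10 \right)} \right)} = 1222578 + - \frac{9}{-10} \left(1645 - 574\right) = 1222578 + \left(-9\right) \left(- \frac{1}{10}\right) 1071 = 1222578 + \frac{9}{10} \cdot 1071 = 1222578 + \frac{9639}{10} = \frac{12235419}{10}$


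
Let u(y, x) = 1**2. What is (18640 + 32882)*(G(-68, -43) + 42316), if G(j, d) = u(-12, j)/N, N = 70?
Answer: 76307199081/35 ≈ 2.1802e+9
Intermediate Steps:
u(y, x) = 1
G(j, d) = 1/70
(18640 + 32882)*(G(-68, -43) + 42316) = (18640 + 32882)*(1/70 + 42316) = 51522*(2962121/70) = 76307199081/35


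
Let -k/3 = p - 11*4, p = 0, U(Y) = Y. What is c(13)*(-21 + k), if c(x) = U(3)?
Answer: 333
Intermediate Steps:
k = 132 (k = -3*(0 - 11*4) = -3*(0 - 44) = -3*(-44) = 132)
c(x) = 3
c(13)*(-21 + k) = 3*(-21 + 132) = 3*111 = 333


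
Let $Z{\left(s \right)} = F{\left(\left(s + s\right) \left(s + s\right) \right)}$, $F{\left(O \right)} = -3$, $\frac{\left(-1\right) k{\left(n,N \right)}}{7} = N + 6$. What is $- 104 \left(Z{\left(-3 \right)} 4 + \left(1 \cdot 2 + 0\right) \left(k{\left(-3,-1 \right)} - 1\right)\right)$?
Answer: $8736$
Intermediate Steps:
$k{\left(n,N \right)} = -42 - 7 N$ ($k{\left(n,N \right)} = - 7 \left(N + 6\right) = - 7 \left(6 + N\right) = -42 - 7 N$)
$Z{\left(s \right)} = -3$
$- 104 \left(Z{\left(-3 \right)} 4 + \left(1 \cdot 2 + 0\right) \left(k{\left(-3,-1 \right)} - 1\right)\right) = - 104 \left(\left(-3\right) 4 + \left(1 \cdot 2 + 0\right) \left(\left(-42 - -7\right) - 1\right)\right) = - 104 \left(-12 + \left(2 + 0\right) \left(\left(-42 + 7\right) - 1\right)\right) = - 104 \left(-12 + 2 \left(-35 - 1\right)\right) = - 104 \left(-12 + 2 \left(-36\right)\right) = - 104 \left(-12 - 72\right) = \left(-104\right) \left(-84\right) = 8736$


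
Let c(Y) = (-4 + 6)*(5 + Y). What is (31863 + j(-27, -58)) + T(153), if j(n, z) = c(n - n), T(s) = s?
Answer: 32026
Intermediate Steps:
c(Y) = 10 + 2*Y (c(Y) = 2*(5 + Y) = 10 + 2*Y)
j(n, z) = 10 (j(n, z) = 10 + 2*(n - n) = 10 + 2*0 = 10 + 0 = 10)
(31863 + j(-27, -58)) + T(153) = (31863 + 10) + 153 = 31873 + 153 = 32026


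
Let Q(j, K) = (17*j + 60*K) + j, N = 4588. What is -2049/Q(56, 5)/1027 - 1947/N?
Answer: -109368211/256797242 ≈ -0.42589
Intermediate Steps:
Q(j, K) = 18*j + 60*K
-2049/Q(56, 5)/1027 - 1947/N = -2049/(18*56 + 60*5)/1027 - 1947/4588 = -2049/(1008 + 300)*(1/1027) - 1947*1/4588 = -2049/1308*(1/1027) - 1947/4588 = -2049*1/1308*(1/1027) - 1947/4588 = -683/436*1/1027 - 1947/4588 = -683/447772 - 1947/4588 = -109368211/256797242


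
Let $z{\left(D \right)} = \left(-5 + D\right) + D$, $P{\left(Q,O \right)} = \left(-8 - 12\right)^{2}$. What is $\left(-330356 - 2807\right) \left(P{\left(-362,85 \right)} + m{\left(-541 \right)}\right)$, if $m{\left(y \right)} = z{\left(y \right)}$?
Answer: $228882981$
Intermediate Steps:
$P{\left(Q,O \right)} = 400$ ($P{\left(Q,O \right)} = \left(-20\right)^{2} = 400$)
$z{\left(D \right)} = -5 + 2 D$
$m{\left(y \right)} = -5 + 2 y$
$\left(-330356 - 2807\right) \left(P{\left(-362,85 \right)} + m{\left(-541 \right)}\right) = \left(-330356 - 2807\right) \left(400 + \left(-5 + 2 \left(-541\right)\right)\right) = \left(-330356 - 2807\right) \left(400 - 1087\right) = \left(-333163\right) \left(-687\right) = 228882981$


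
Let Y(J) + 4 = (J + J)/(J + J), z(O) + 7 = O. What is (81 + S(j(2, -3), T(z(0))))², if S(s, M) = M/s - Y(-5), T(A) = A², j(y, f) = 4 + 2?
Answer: 305809/36 ≈ 8494.7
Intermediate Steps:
z(O) = -7 + O
Y(J) = -3 (Y(J) = -4 + (J + J)/(J + J) = -4 + (2*J)/((2*J)) = -4 + (2*J)*(1/(2*J)) = -4 + 1 = -3)
j(y, f) = 6
S(s, M) = 3 + M/s (S(s, M) = M/s - 1*(-3) = M/s + 3 = 3 + M/s)
(81 + S(j(2, -3), T(z(0))))² = (81 + (3 + (-7 + 0)²/6))² = (81 + (3 + (-7)²*(⅙)))² = (81 + (3 + 49*(⅙)))² = (81 + (3 + 49/6))² = (81 + 67/6)² = (553/6)² = 305809/36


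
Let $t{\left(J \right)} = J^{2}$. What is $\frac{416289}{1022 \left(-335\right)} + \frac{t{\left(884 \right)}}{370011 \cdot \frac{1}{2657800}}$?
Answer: $\frac{711086503684106821}{126680666070} \approx 5.6132 \cdot 10^{6}$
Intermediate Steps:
$\frac{416289}{1022 \left(-335\right)} + \frac{t{\left(884 \right)}}{370011 \cdot \frac{1}{2657800}} = \frac{416289}{1022 \left(-335\right)} + \frac{884^{2}}{370011 \cdot \frac{1}{2657800}} = \frac{416289}{-342370} + \frac{781456}{370011 \cdot \frac{1}{2657800}} = 416289 \left(- \frac{1}{342370}\right) + \frac{781456}{\frac{370011}{2657800}} = - \frac{416289}{342370} + 781456 \cdot \frac{2657800}{370011} = - \frac{416289}{342370} + \frac{2076953756800}{370011} = \frac{711086503684106821}{126680666070}$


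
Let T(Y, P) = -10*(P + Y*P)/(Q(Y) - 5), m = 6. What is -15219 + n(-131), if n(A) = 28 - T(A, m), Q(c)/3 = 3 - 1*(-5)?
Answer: -296429/19 ≈ -15602.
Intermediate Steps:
Q(c) = 24 (Q(c) = 3*(3 - 1*(-5)) = 3*(3 + 5) = 3*8 = 24)
T(Y, P) = -10*P/19 - 10*P*Y/19 (T(Y, P) = -10*(P + Y*P)/(24 - 5) = -(10*P/19 + 10*P*Y/19) = -10*(P/19 + P*Y/19) = -10*P/19 - 10*P*Y/19)
n(A) = 592/19 + 60*A/19 (n(A) = 28 - (-10)*6*(1 + A)/19 = 28 - (-60/19 - 60*A/19) = 28 + (60/19 + 60*A/19) = 592/19 + 60*A/19)
-15219 + n(-131) = -15219 + (592/19 + (60/19)*(-131)) = -15219 + (592/19 - 7860/19) = -15219 - 7268/19 = -296429/19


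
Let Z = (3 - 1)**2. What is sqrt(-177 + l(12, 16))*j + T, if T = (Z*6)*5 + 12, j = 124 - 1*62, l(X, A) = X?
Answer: 132 + 62*I*sqrt(165) ≈ 132.0 + 796.4*I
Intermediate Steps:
Z = 4 (Z = 2**2 = 4)
j = 62 (j = 124 - 62 = 62)
T = 132 (T = (4*6)*5 + 12 = 24*5 + 12 = 120 + 12 = 132)
sqrt(-177 + l(12, 16))*j + T = sqrt(-177 + 12)*62 + 132 = sqrt(-165)*62 + 132 = (I*sqrt(165))*62 + 132 = 62*I*sqrt(165) + 132 = 132 + 62*I*sqrt(165)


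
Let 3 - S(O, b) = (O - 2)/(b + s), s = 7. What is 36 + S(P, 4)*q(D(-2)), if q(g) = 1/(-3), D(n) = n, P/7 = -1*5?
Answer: 1118/33 ≈ 33.879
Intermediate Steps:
P = -35 (P = 7*(-1*5) = 7*(-5) = -35)
S(O, b) = 3 - (-2 + O)/(7 + b) (S(O, b) = 3 - (O - 2)/(b + 7) = 3 - (-2 + O)/(7 + b))
q(g) = -⅓
36 + S(P, 4)*q(D(-2)) = 36 + ((23 - 1*(-35) + 3*4)/(7 + 4))*(-⅓) = 36 + ((23 + 35 + 12)/11)*(-⅓) = 36 + ((1/11)*70)*(-⅓) = 36 + (70/11)*(-⅓) = 36 - 70/33 = 1118/33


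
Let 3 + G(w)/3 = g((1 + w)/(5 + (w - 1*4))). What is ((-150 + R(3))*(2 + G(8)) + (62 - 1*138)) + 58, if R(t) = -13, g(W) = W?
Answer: 634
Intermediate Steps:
G(w) = -6 (G(w) = -9 + 3*((1 + w)/(5 + (w - 1*4))) = -9 + 3*((1 + w)/(5 + (w - 4))) = -9 + 3*((1 + w)/(5 + (-4 + w))) = -9 + 3*((1 + w)/(1 + w)) = -9 + 3*1 = -9 + 3 = -6)
((-150 + R(3))*(2 + G(8)) + (62 - 1*138)) + 58 = ((-150 - 13)*(2 - 6) + (62 - 1*138)) + 58 = (-163*(-4) + (62 - 138)) + 58 = (652 - 76) + 58 = 576 + 58 = 634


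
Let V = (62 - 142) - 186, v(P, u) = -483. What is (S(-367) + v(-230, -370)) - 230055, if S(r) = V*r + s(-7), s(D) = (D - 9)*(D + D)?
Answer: -132692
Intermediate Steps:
s(D) = 2*D*(-9 + D) (s(D) = (-9 + D)*(2*D) = 2*D*(-9 + D))
V = -266 (V = -80 - 186 = -266)
S(r) = 224 - 266*r (S(r) = -266*r + 2*(-7)*(-9 - 7) = -266*r + 2*(-7)*(-16) = -266*r + 224 = 224 - 266*r)
(S(-367) + v(-230, -370)) - 230055 = ((224 - 266*(-367)) - 483) - 230055 = ((224 + 97622) - 483) - 230055 = (97846 - 483) - 230055 = 97363 - 230055 = -132692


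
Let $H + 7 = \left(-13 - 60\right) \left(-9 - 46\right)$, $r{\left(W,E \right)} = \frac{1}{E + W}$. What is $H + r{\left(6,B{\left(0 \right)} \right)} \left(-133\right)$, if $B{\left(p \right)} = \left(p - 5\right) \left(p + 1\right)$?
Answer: $3875$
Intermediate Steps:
$B{\left(p \right)} = \left(1 + p\right) \left(-5 + p\right)$ ($B{\left(p \right)} = \left(-5 + p\right) \left(1 + p\right) = \left(1 + p\right) \left(-5 + p\right)$)
$H = 4008$ ($H = -7 + \left(-13 - 60\right) \left(-9 - 46\right) = -7 - -4015 = -7 + 4015 = 4008$)
$H + r{\left(6,B{\left(0 \right)} \right)} \left(-133\right) = 4008 + \frac{1}{\left(-5 + 0^{2} - 0\right) + 6} \left(-133\right) = 4008 + \frac{1}{\left(-5 + 0 + 0\right) + 6} \left(-133\right) = 4008 + \frac{1}{-5 + 6} \left(-133\right) = 4008 + 1^{-1} \left(-133\right) = 4008 + 1 \left(-133\right) = 4008 - 133 = 3875$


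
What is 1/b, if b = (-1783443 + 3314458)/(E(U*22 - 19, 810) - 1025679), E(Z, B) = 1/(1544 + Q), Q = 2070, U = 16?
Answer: -741360781/1106617642 ≈ -0.66993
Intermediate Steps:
E(Z, B) = 1/3614 (E(Z, B) = 1/(1544 + 2070) = 1/3614)
b = -1106617642/741360781 (b = (-1783443 + 3314458)/(1/3614 - 1025679) = 1531015/(-3706803905/3614) = 1531015*(-3614/3706803905) = -1106617642/741360781 ≈ -1.4927)
1/b = 1/(-1106617642/741360781) = -741360781/1106617642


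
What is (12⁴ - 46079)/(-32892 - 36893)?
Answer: 25343/69785 ≈ 0.36316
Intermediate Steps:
(12⁴ - 46079)/(-32892 - 36893) = (20736 - 46079)/(-69785) = -25343*(-1/69785) = 25343/69785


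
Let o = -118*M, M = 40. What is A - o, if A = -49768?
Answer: -45048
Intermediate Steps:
o = -4720 (o = -118*40 = -4720)
A - o = -49768 - 1*(-4720) = -49768 + 4720 = -45048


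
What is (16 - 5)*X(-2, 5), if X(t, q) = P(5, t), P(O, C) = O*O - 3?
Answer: 242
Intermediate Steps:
P(O, C) = -3 + O² (P(O, C) = O² - 3 = -3 + O²)
X(t, q) = 22 (X(t, q) = -3 + 5² = -3 + 25 = 22)
(16 - 5)*X(-2, 5) = (16 - 5)*22 = 11*22 = 242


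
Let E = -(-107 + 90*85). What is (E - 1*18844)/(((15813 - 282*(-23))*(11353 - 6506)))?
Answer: -26387/108083253 ≈ -0.00024414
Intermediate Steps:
E = -7543 (E = -(-107 + 7650) = -1*7543 = -7543)
(E - 1*18844)/(((15813 - 282*(-23))*(11353 - 6506))) = (-7543 - 1*18844)/(((15813 - 282*(-23))*(11353 - 6506))) = (-7543 - 18844)/(((15813 + 6486)*4847)) = -26387/(22299*4847) = -26387/108083253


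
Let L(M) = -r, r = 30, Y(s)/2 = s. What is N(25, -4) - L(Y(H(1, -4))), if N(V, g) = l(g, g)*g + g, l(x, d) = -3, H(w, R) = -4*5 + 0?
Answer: 38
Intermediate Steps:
H(w, R) = -20 (H(w, R) = -20 + 0 = -20)
Y(s) = 2*s
N(V, g) = -2*g (N(V, g) = -3*g + g = -2*g)
L(M) = -30 (L(M) = -1*30 = -30)
N(25, -4) - L(Y(H(1, -4))) = -2*(-4) - 1*(-30) = 8 + 30 = 38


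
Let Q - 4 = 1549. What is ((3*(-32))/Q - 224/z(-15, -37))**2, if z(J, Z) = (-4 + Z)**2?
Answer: 259333525504/6815195811649 ≈ 0.038052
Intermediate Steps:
Q = 1553 (Q = 4 + 1549 = 1553)
((3*(-32))/Q - 224/z(-15, -37))**2 = ((3*(-32))/1553 - 224/(-4 - 37)**2)**2 = (-96*1/1553 - 224/((-41)**2))**2 = (-96/1553 - 224/1681)**2 = (-509248/2610593)**2 = 259333525504/6815195811649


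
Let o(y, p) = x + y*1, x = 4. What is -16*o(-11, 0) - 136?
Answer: -24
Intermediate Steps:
o(y, p) = 4 + y (o(y, p) = 4 + y*1 = 4 + y)
-16*o(-11, 0) - 136 = -16*(4 - 11) - 136 = -16*(-7) - 136 = 112 - 136 = -24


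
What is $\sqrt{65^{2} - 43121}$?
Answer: $4 i \sqrt{2431} \approx 197.22 i$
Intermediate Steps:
$\sqrt{65^{2} - 43121} = \sqrt{4225 - 43121} = \sqrt{-38896} = 4 i \sqrt{2431}$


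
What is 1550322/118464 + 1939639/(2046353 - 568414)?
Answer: 420176456809/29180427616 ≈ 14.399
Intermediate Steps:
1550322/118464 + 1939639/(2046353 - 568414) = 1550322*(1/118464) + 1939639/1477939 = 258387/19744 + 1939639*(1/1477939) = 258387/19744 + 1939639/1477939 = 420176456809/29180427616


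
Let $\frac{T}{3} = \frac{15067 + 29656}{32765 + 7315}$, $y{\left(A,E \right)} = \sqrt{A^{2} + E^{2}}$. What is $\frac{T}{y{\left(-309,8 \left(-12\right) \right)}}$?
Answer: $\frac{44723 \sqrt{11633}}{466250640} \approx 0.010346$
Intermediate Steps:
$T = \frac{44723}{13360}$ ($T = 3 \frac{15067 + 29656}{32765 + 7315} = 3 \cdot \frac{44723}{40080} = \frac{44723}{13360} \approx 3.3475$)
$\frac{T}{y{\left(-309,8 \left(-12\right) \right)}} = \frac{44723}{13360 \sqrt{\left(-309\right)^{2} + \left(8 \left(-12\right)\right)^{2}}} = \frac{44723}{13360 \sqrt{95481 + \left(-96\right)^{2}}} = \frac{44723}{13360 \sqrt{95481 + 9216}} = \frac{44723}{13360 \sqrt{104697}} = \frac{44723}{13360 \cdot 3 \sqrt{11633}} = \frac{44723 \frac{\sqrt{11633}}{34899}}{13360} = \frac{44723 \sqrt{11633}}{466250640}$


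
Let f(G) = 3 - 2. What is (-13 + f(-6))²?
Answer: 144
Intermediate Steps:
f(G) = 1
(-13 + f(-6))² = (-13 + 1)² = (-12)² = 144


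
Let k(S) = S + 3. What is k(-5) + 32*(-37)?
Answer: -1186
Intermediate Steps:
k(S) = 3 + S
k(-5) + 32*(-37) = (3 - 5) + 32*(-37) = -2 - 1184 = -1186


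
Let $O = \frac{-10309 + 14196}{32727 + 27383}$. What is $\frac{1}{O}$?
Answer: $\frac{60110}{3887} \approx 15.464$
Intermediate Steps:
$O = \frac{3887}{60110} \approx 0.064665$
$\frac{1}{O} = \frac{1}{\frac{3887}{60110}} = \frac{60110}{3887}$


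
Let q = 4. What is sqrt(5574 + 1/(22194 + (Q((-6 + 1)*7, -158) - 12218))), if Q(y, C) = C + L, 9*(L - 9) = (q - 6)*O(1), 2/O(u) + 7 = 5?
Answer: sqrt(2464962195)/665 ≈ 74.659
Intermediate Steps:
O(u) = -1 (O(u) = 2/(-7 + 5) = 2/(-2) = 2*(-1/2) = -1)
L = 83/9 (L = 9 + ((4 - 6)*(-1))/9 = 9 + (-2*(-1))/9 = 9 + (1/9)*2 = 9 + 2/9 = 83/9 ≈ 9.2222)
Q(y, C) = 83/9 + C (Q(y, C) = C + 83/9 = 83/9 + C)
sqrt(5574 + 1/(22194 + (Q((-6 + 1)*7, -158) - 12218))) = sqrt(5574 + 1/(22194 + ((83/9 - 158) - 12218))) = sqrt(5574 + 1/(22194 + (-1339/9 - 12218))) = sqrt(5574 + 1/(22194 - 111301/9)) = sqrt(5574 + 1/(88445/9)) = sqrt(5574 + 9/88445) = sqrt(492992439/88445) = sqrt(2464962195)/665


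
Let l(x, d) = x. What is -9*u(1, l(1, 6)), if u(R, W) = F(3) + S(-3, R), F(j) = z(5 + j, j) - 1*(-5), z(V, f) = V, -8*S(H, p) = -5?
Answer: -981/8 ≈ -122.63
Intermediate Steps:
S(H, p) = 5/8 (S(H, p) = -⅛*(-5) = 5/8)
F(j) = 10 + j (F(j) = (5 + j) - 1*(-5) = (5 + j) + 5 = 10 + j)
u(R, W) = 109/8 (u(R, W) = (10 + 3) + 5/8 = 13 + 5/8 = 109/8)
-9*u(1, l(1, 6)) = -9*109/8 = -981/8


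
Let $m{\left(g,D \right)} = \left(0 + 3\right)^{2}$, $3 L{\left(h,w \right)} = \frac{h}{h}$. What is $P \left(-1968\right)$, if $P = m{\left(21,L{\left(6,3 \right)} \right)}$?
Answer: $-17712$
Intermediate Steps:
$L{\left(h,w \right)} = \frac{1}{3}$ ($L{\left(h,w \right)} = \frac{h \frac{1}{h}}{3} = \frac{1}{3} \cdot 1 = \frac{1}{3}$)
$m{\left(g,D \right)} = 9$ ($m{\left(g,D \right)} = 3^{2} = 9$)
$P = 9$
$P \left(-1968\right) = 9 \left(-1968\right) = -17712$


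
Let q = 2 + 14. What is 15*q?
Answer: 240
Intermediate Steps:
q = 16
15*q = 15*16 = 240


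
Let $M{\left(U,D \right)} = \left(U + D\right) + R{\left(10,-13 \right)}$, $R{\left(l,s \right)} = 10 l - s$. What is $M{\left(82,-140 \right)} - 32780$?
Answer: $-32725$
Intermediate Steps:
$R{\left(l,s \right)} = - s + 10 l$
$M{\left(U,D \right)} = 113 + D + U$ ($M{\left(U,D \right)} = \left(U + D\right) + \left(\left(-1\right) \left(-13\right) + 10 \cdot 10\right) = \left(D + U\right) + \left(13 + 100\right) = \left(D + U\right) + 113 = 113 + D + U$)
$M{\left(82,-140 \right)} - 32780 = \left(113 - 140 + 82\right) - 32780 = 55 - 32780 = -32725$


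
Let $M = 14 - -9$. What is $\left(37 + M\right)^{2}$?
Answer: $3600$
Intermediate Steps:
$M = 23$ ($M = 14 + 9 = 23$)
$\left(37 + M\right)^{2} = \left(37 + 23\right)^{2} = 60^{2} = 3600$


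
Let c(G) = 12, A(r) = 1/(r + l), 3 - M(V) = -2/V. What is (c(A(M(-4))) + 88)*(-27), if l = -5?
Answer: -2700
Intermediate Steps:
M(V) = 3 + 2/V (M(V) = 3 - (-2)/V = 3 + 2/V)
A(r) = 1/(-5 + r) (A(r) = 1/(r - 5) = 1/(-5 + r))
(c(A(M(-4))) + 88)*(-27) = (12 + 88)*(-27) = 100*(-27) = -2700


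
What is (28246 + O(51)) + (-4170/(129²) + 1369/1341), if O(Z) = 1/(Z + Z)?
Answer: 2381296946113/84303306 ≈ 28247.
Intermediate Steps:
O(Z) = 1/(2*Z)
(28246 + O(51)) + (-4170/(129²) + 1369/1341) = (28246 + (½)/51) + (-4170/(129²) + 1369/1341) = (28246 + (½)*(1/51)) + (-4170/16641 + 1369*(1/1341)) = (28246 + 1/102) + (-4170*1/16641 + 1369/1341) = 2881093/102 + (-1390/5547 + 1369/1341) = 2881093/102 + 1909951/2479509 = 2381296946113/84303306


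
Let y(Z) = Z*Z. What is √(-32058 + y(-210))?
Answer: 3*√1338 ≈ 109.74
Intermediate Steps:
y(Z) = Z²
√(-32058 + y(-210)) = √(-32058 + (-210)²) = √(-32058 + 44100) = √12042 = 3*√1338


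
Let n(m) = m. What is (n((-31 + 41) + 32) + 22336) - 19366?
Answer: 3012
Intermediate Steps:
(n((-31 + 41) + 32) + 22336) - 19366 = (((-31 + 41) + 32) + 22336) - 19366 = ((10 + 32) + 22336) - 19366 = (42 + 22336) - 19366 = 22378 - 19366 = 3012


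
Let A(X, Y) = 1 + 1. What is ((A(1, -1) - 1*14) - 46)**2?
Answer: 3364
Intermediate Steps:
A(X, Y) = 2
((A(1, -1) - 1*14) - 46)**2 = ((2 - 1*14) - 46)**2 = ((2 - 14) - 46)**2 = (-12 - 46)**2 = (-58)**2 = 3364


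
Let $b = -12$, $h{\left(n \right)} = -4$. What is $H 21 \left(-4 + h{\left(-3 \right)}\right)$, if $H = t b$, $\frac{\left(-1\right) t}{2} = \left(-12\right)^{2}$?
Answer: $-580608$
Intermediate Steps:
$t = -288$ ($t = - 2 \left(-12\right)^{2} = \left(-2\right) 144 = -288$)
$H = 3456$ ($H = \left(-288\right) \left(-12\right) = 3456$)
$H 21 \left(-4 + h{\left(-3 \right)}\right) = 3456 \cdot 21 \left(-4 - 4\right) = 3456 \cdot 21 \left(-8\right) = 3456 \left(-168\right) = -580608$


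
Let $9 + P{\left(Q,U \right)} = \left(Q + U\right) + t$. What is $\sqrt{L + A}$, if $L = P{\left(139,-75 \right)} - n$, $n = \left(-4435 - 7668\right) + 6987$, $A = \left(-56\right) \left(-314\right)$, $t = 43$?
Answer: $\sqrt{22798} \approx 150.99$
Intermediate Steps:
$P{\left(Q,U \right)} = 34 + Q + U$ ($P{\left(Q,U \right)} = -9 + \left(\left(Q + U\right) + 43\right) = -9 + \left(43 + Q + U\right) = 34 + Q + U$)
$A = 17584$
$n = -5116$ ($n = -12103 + 6987 = -5116$)
$L = 5214$ ($L = \left(34 + 139 - 75\right) - -5116 = 98 + 5116 = 5214$)
$\sqrt{L + A} = \sqrt{5214 + 17584} = \sqrt{22798}$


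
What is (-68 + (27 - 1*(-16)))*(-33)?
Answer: 825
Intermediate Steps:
(-68 + (27 - 1*(-16)))*(-33) = (-68 + (27 + 16))*(-33) = (-68 + 43)*(-33) = -25*(-33) = 825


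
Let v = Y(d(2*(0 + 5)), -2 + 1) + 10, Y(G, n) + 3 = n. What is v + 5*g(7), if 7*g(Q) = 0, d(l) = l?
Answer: 6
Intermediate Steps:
Y(G, n) = -3 + n
g(Q) = 0 (g(Q) = (1/7)*0 = 0)
v = 6 (v = (-3 + (-2 + 1)) + 10 = (-3 - 1) + 10 = -4 + 10 = 6)
v + 5*g(7) = 6 + 5*0 = 6 + 0 = 6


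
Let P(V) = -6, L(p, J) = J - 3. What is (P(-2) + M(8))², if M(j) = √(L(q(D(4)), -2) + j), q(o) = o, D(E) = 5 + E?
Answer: (6 - √3)² ≈ 18.215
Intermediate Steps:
L(p, J) = -3 + J
M(j) = √(-5 + j) (M(j) = √((-3 - 2) + j) = √(-5 + j))
(P(-2) + M(8))² = (-6 + √(-5 + 8))² = (-6 + √3)²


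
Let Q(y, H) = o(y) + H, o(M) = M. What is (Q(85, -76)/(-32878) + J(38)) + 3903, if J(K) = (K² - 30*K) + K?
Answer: 139567101/32878 ≈ 4245.0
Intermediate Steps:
J(K) = K² - 29*K
Q(y, H) = H + y (Q(y, H) = y + H = H + y)
(Q(85, -76)/(-32878) + J(38)) + 3903 = ((-76 + 85)/(-32878) + 38*(-29 + 38)) + 3903 = (9*(-1/32878) + 38*9) + 3903 = (-9/32878 + 342) + 3903 = 11244267/32878 + 3903 = 139567101/32878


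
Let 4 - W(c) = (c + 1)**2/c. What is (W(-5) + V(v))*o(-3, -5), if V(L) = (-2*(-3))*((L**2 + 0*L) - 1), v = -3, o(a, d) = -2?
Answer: -552/5 ≈ -110.40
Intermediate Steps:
V(L) = -6 + 6*L**2 (V(L) = 6*((L**2 + 0) - 1) = 6*(L**2 - 1) = 6*(-1 + L**2) = -6 + 6*L**2)
W(c) = 4 - (1 + c)**2/c (W(c) = 4 - (c + 1)**2/c = 4 - (1 + c)**2/c)
(W(-5) + V(v))*o(-3, -5) = ((4 - 1*(1 - 5)**2/(-5)) + (-6 + 6*(-3)**2))*(-2) = ((4 - 1*(-1/5)*(-4)**2) + (-6 + 6*9))*(-2) = ((4 - 1*(-1/5)*16) + (-6 + 54))*(-2) = ((4 + 16/5) + 48)*(-2) = (36/5 + 48)*(-2) = (276/5)*(-2) = -552/5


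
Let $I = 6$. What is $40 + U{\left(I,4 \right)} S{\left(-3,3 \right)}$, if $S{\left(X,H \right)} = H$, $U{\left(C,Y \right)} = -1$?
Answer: $37$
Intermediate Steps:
$40 + U{\left(I,4 \right)} S{\left(-3,3 \right)} = 40 - 3 = 37$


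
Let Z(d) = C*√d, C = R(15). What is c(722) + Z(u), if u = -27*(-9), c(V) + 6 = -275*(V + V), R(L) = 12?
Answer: -397106 + 108*√3 ≈ -3.9692e+5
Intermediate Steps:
C = 12
c(V) = -6 - 550*V (c(V) = -6 - 275*(V + V) = -6 - 550*V)
u = 243
Z(d) = 12*√d
c(722) + Z(u) = (-6 - 550*722) + 12*√243 = (-6 - 397100) + 12*(9*√3) = -397106 + 108*√3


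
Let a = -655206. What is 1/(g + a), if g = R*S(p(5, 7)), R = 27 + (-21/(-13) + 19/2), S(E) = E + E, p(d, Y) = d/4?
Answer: -52/34065757 ≈ -1.5265e-6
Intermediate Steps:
p(d, Y) = d/4 (p(d, Y) = d*(1/4) = d/4)
S(E) = 2*E
R = 991/26 (R = 27 + (-21*(-1/13) + 19*(1/2)) = 27 + (21/13 + 19/2) = 27 + 289/26 = 991/26 ≈ 38.115)
g = 4955/52 (g = 991*(2*((1/4)*5))/26 = 991*(2*(5/4))/26 = (991/26)*(5/2) = 4955/52 ≈ 95.288)
1/(g + a) = 1/(4955/52 - 655206) = 1/(-34065757/52) = -52/34065757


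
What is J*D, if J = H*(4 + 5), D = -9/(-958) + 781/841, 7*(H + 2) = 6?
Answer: -27207612/2819873 ≈ -9.6485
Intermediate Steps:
H = -8/7 (H = -2 + (1/7)*6 = -2 + 6/7 = -8/7 ≈ -1.1429)
D = 755767/805678 (D = -9*(-1/958) + 781*(1/841) = 9/958 + 781/841 = 755767/805678 ≈ 0.93805)
J = -72/7 (J = -8*(4 + 5)/7 = -8/7*9 = -72/7 ≈ -10.286)
J*D = -72/7*755767/805678 = -27207612/2819873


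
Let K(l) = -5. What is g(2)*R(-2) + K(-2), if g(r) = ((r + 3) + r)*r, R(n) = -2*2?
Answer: -61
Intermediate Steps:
R(n) = -4
g(r) = r*(3 + 2*r) (g(r) = ((3 + r) + r)*r = (3 + 2*r)*r = r*(3 + 2*r))
g(2)*R(-2) + K(-2) = (2*(3 + 2*2))*(-4) - 5 = (2*(3 + 4))*(-4) - 5 = (2*7)*(-4) - 5 = 14*(-4) - 5 = -56 - 5 = -61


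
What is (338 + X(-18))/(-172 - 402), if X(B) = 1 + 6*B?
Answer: -33/82 ≈ -0.40244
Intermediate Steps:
(338 + X(-18))/(-172 - 402) = (338 + (1 + 6*(-18)))/(-172 - 402) = (338 + (1 - 108))/(-574) = (338 - 107)*(-1/574) = 231*(-1/574) = -33/82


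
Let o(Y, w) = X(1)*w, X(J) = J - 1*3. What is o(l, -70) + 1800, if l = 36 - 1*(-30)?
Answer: 1940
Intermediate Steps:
l = 66 (l = 36 + 30 = 66)
X(J) = -3 + J (X(J) = J - 3 = -3 + J)
o(Y, w) = -2*w (o(Y, w) = (-3 + 1)*w = -2*w)
o(l, -70) + 1800 = -2*(-70) + 1800 = 140 + 1800 = 1940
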